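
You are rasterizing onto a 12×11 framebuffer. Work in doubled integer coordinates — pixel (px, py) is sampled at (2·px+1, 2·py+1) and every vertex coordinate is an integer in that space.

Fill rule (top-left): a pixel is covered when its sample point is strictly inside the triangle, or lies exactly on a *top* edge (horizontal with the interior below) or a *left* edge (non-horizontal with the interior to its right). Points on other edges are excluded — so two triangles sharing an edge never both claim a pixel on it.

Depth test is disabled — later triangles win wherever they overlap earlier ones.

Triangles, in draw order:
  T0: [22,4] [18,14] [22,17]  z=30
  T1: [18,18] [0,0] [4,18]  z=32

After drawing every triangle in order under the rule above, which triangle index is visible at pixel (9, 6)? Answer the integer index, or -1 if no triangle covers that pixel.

T0:
  2·area = 52  (B↔C swapped to make it positive)
  edge (22, 4)→(22, 17): d=(0,13) right/bottom  bias=-1
  edge (22, 17)→(18, 14): d=(-4,-3) top-left  bias=+0
  edge (18, 14)→(22, 4): d=(4,-10) top-left  bias=+0
    (10,3)@(21, 7): e=[13,37,2] → █
    (11,3)@(23, 7): e=[-13,43,22] → ·
    (10,4)@(21, 9): e=[13,29,10] → █
    (11,4)@(23, 9): e=[-13,35,30] → ·
    (10,5)@(21, 11): e=[13,21,18] → █
    (11,5)@(23, 11): e=[-13,27,38] → ·
    (9,6)@(19, 13): e=[39,7,6] → █
    (11,6)@(23, 13): e=[-13,19,46] → ·
    (9,7)@(19, 15): e=[39,-1,14] → ·
    (10,7)@(21, 15): e=[13,5,34] → █
    (11,7)@(23, 15): e=[-13,11,54] → ·
    (10,8)@(21, 17): e=[13,-3,42] → ·
  covered (6 px):
    · · · · · · · · · · · ·
    · · · · · · · · · · · ·
    · · · · · · · · · · · ·
    · · · · · · · · · · █ ·
    · · · · · · · · · · █ ·
    · · · · · · · · · · █ ·
    · · · · · · · · · █ █ ·
    · · · · · · · · · · █ ·
    · · · · · · · · · · · ·
    · · · · · · · · · · · ·
    · · · · · · · · · · · ·
T1:
  2·area = 252  (B↔C swapped to make it positive)
  edge (18, 18)→(4, 18): d=(-14,0) right/bottom  bias=-1
  edge (4, 18)→(0, 0): d=(-4,-18) top-left  bias=+0
  edge (0, 0)→(18, 18): d=(18,18) right/bottom  bias=-1
    (0,0)@(1, 1): e=[238,14,0] → ·  [on edge]
    (0,1)@(1, 3): e=[210,6,36] → █
    (1,1)@(3, 3): e=[210,42,0] → ·  [on edge]
    (0,2)@(1, 5): e=[182,-2,72] → ·
    (1,2)@(3, 5): e=[182,34,36] → █
    (2,2)@(5, 5): e=[182,70,0] → ·  [on edge]
    (1,3)@(3, 7): e=[154,26,72] → █
    (2,3)@(5, 7): e=[154,62,36] → █
    (3,3)@(7, 7): e=[154,98,0] → ·  [on edge]
    (1,4)@(3, 9): e=[126,18,108] → █
    (3,4)@(7, 9): e=[126,90,36] → █
    (4,4)@(9, 9): e=[126,126,0] → ·  [on edge]
    (5,5)@(11, 11): e=[98,154,0] → ·  [on edge]
    (6,6)@(13, 13): e=[70,182,0] → ·  [on edge]
    (7,7)@(15, 15): e=[42,210,0] → ·  [on edge]
    (8,8)@(17, 17): e=[14,238,0] → ·  [on edge]
    (9,9)@(19, 19): e=[-14,266,0] → ·  [on edge]
    (10,10)@(21, 21): e=[-42,294,0] → ·  [on edge]
  covered (27 px):
    · · · · · · · · · · · ·
    █ · · · · · · · · · · ·
    · █ · · · · · · · · · ·
    · █ █ · · · · · · · · ·
    · █ █ █ · · · · · · · ·
    · █ █ █ █ · · · · · · ·
    · █ █ █ █ █ · · · · · ·
    · · █ █ █ █ █ · · · · ·
    · · █ █ █ █ █ █ · · · ·
    · · · · · · · · · · · ·
    · · · · · · · · · · · ·

Z-buffer (winner per pixel, '.' = empty):
  . . . . . . . . . . . .
  1 . . . . . . . . . . .
  . 1 . . . . . . . . . .
  . 1 1 . . . . . . . 0 .
  . 1 1 1 . . . . . . 0 .
  . 1 1 1 1 . . . . . 0 .
  . 1 1 1 1 1 . . . 0 0 .
  . . 1 1 1 1 1 . . . 0 .
  . . 1 1 1 1 1 1 . . . .
  . . . . . . . . . . . .
  . . . . . . . . . . . .

Result: 0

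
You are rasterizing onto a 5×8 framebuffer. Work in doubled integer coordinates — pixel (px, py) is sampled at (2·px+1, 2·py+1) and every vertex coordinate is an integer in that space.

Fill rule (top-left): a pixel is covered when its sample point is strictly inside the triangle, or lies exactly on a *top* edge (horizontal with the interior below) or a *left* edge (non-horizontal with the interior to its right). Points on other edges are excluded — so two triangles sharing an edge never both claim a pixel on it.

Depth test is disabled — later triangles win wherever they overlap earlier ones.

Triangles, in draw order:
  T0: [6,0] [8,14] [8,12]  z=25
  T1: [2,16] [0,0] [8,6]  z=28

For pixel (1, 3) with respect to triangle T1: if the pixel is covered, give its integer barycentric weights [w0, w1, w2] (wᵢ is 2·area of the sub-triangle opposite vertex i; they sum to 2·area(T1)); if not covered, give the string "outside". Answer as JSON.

T0:
  2·area = 4  (B↔C swapped to make it positive)
  edge (6, 0)→(8, 12): d=(2,12) right/bottom  bias=-1
  edge (8, 12)→(8, 14): d=(0,2) right/bottom  bias=-1
  edge (8, 14)→(6, 0): d=(-2,-14) top-left  bias=+0
    (3,3)@(7, 7): e=[2,2,0] → X  [on edge]
    (4,3)@(9, 7): e=[-22,-2,28] → .
    (3,4)@(7, 9): e=[6,2,-4] → .
  covered (1 px):
    . . . . .
    . . . . .
    . . . . .
    . . . X .
    . . . . .
    . . . . .
    . . . . .
    . . . . .
T1:
  2·area = 116
  edge (2, 16)→(0, 0): d=(-2,-16) top-left  bias=+0
  edge (0, 0)→(8, 6): d=(8,6) right/bottom  bias=-1
  edge (8, 6)→(2, 16): d=(-6,10) right/bottom  bias=-1
    (0,0)@(1, 1): e=[14,2,100] → X
    (1,0)@(3, 1): e=[46,-10,80] → .
    (0,1)@(1, 3): e=[10,18,88] → X
    (1,1)@(3, 3): e=[42,6,68] → X
    (2,1)@(5, 3): e=[74,-6,48] → .
    (0,2)@(1, 5): e=[6,34,76] → X
    (2,2)@(5, 5): e=[70,10,36] → X
    (3,2)@(7, 5): e=[102,-2,16] → .
    (0,3)@(1, 7): e=[2,50,64] → X
    (3,3)@(7, 7): e=[98,14,4] → X
    (4,3)@(9, 7): e=[130,2,-16] → .
    (0,4)@(1, 9): e=[-2,66,52] → .
    (2,5)@(5, 11): e=[58,58,0] → .  [on edge]
  covered (14 px):
    X . . . .
    X X . . .
    X X X . .
    X X X X .
    . X X . .
    . X . . .
    . X . . .
    . . . . .

Answer: [38,44,34]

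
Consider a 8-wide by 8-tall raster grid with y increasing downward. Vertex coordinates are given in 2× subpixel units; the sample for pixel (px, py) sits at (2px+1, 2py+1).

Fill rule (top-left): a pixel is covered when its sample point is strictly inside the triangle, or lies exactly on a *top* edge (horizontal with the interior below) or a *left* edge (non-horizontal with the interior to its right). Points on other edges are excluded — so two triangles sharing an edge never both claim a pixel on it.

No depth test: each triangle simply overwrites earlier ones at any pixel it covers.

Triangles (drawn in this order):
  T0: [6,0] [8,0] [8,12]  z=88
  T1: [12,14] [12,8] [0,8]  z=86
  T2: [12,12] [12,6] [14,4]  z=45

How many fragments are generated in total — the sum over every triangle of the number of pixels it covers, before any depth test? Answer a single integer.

T0:
  2·area = 24
  edge (6, 0)→(8, 0): d=(2,0) top-left  bias=+0
  edge (8, 0)→(8, 12): d=(0,12) right/bottom  bias=-1
  edge (8, 12)→(6, 0): d=(-2,-12) top-left  bias=+0
    (3,0)@(7, 1): e=[2,12,10] → X
    (4,0)@(9, 1): e=[2,-12,34] → .
    (3,1)@(7, 3): e=[6,12,6] → X
    (4,1)@(9, 3): e=[6,-12,30] → .
    (3,2)@(7, 5): e=[10,12,2] → X
    (4,2)@(9, 5): e=[10,-12,26] → .
    (3,3)@(7, 7): e=[14,12,-2] → .
  covered (3 px):
    . . . X . . . .
    . . . X . . . .
    . . . X . . . .
    . . . . . . . .
    . . . . . . . .
    . . . . . . . .
    . . . . . . . .
    . . . . . . . .
T1:
  2·area = 72  (B↔C swapped to make it positive)
  edge (12, 14)→(0, 8): d=(-12,-6) top-left  bias=+0
  edge (0, 8)→(12, 8): d=(12,0) top-left  bias=+0
  edge (12, 8)→(12, 14): d=(0,6) right/bottom  bias=-1
    (1,4)@(3, 9): e=[6,12,54] → X
    (2,4)@(5, 9): e=[18,12,42] → X
    (3,4)@(7, 9): e=[30,12,30] → X
    (4,4)@(9, 9): e=[42,12,18] → X
    (5,4)@(11, 9): e=[54,12,6] → X
    (6,4)@(13, 9): e=[66,12,-6] → .
    (1,5)@(3, 11): e=[-18,36,54] → .
    (2,5)@(5, 11): e=[-6,36,42] → .
    (3,5)@(7, 11): e=[6,36,30] → X
    (6,5)@(13, 11): e=[42,36,-6] → .
    (3,6)@(7, 13): e=[-18,60,30] → .
    (4,6)@(9, 13): e=[-6,60,18] → .
  covered (9 px):
    . . . . . . . .
    . . . . . . . .
    . . . . . . . .
    . . . . . . . .
    . X X X X X . .
    . . . X X X . .
    . . . . . X . .
    . . . . . . . .
T2:
  2·area = 12
  edge (12, 12)→(12, 6): d=(0,-6) top-left  bias=+0
  edge (12, 6)→(14, 4): d=(2,-2) top-left  bias=+0
  edge (14, 4)→(12, 12): d=(-2,8) right/bottom  bias=-1
    (7,1)@(15, 3): e=[18,0,-6] → .  [on edge]
    (6,2)@(13, 5): e=[6,0,6] → X  [on edge]
    (7,2)@(15, 5): e=[18,4,-10] → .
    (5,3)@(11, 7): e=[-6,0,18] → .  [on edge]
    (6,3)@(13, 7): e=[6,4,2] → X
    (7,3)@(15, 7): e=[18,8,-14] → .
    (4,4)@(9, 9): e=[-18,0,30] → .  [on edge]
    (6,4)@(13, 9): e=[6,8,-2] → .
    (3,5)@(7, 11): e=[-30,0,42] → .  [on edge]
    (2,6)@(5, 13): e=[-42,0,54] → .  [on edge]
    (1,7)@(3, 15): e=[-54,0,66] → .  [on edge]
  covered (2 px):
    . . . . . . . .
    . . . . . . . .
    . . . . . . X .
    . . . . . . X .
    . . . . . . . .
    . . . . . . . .
    . . . . . . . .
    . . . . . . . .

Answer: 14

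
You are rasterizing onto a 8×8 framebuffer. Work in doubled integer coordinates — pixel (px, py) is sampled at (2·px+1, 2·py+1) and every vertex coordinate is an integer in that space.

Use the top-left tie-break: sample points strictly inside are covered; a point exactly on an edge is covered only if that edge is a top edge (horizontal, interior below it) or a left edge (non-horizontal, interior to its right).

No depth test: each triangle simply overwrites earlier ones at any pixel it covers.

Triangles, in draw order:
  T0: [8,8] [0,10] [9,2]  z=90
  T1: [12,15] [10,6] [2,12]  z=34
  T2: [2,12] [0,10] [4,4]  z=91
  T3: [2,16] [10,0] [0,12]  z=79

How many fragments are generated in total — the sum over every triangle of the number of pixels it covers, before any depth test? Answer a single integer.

T0:
  2·area = 46
  edge (8, 8)→(0, 10): d=(-8,2) right/bottom  bias=-1
  edge (0, 10)→(9, 2): d=(9,-8) top-left  bias=+0
  edge (9, 2)→(8, 8): d=(-1,6) right/bottom  bias=-1
    (3,2)@(7, 5): e=[26,11,9] → #
    (4,2)@(9, 5): e=[22,27,-3] → ·
    (2,3)@(5, 7): e=[14,13,19] → #
    (4,3)@(9, 7): e=[6,45,-5] → ·
    (1,4)@(3, 9): e=[2,15,29] → #
    (2,4)@(5, 9): e=[-2,31,17] → ·
    (3,4)@(7, 9): e=[-6,47,5] → ·
    (1,5)@(3, 11): e=[-14,33,27] → ·
  covered (4 px):
    · · · · · · · ·
    · · · · · · · ·
    · · · # · · · ·
    · · # # · · · ·
    · # · · · · · ·
    · · · · · · · ·
    · · · · · · · ·
    · · · · · · · ·
T1:
  2·area = 84  (B↔C swapped to make it positive)
  edge (12, 15)→(2, 12): d=(-10,-3) top-left  bias=+0
  edge (2, 12)→(10, 6): d=(8,-6) top-left  bias=+0
  edge (10, 6)→(12, 15): d=(2,9) right/bottom  bias=-1
    (4,3)@(9, 7): e=[71,2,11] → #
    (5,3)@(11, 7): e=[77,14,-7] → ·
    (3,4)@(7, 9): e=[45,6,33] → #
    (5,4)@(11, 9): e=[57,30,-3] → ·
    (2,5)@(5, 11): e=[19,10,55] → #
    (5,5)@(11, 11): e=[37,46,1] → #
    (6,5)@(13, 11): e=[43,58,-17] → ·
    (2,6)@(5, 13): e=[-1,26,59] → ·
    (3,6)@(7, 13): e=[5,38,41] → #
    (6,6)@(13, 13): e=[23,74,-13] → ·
    (3,7)@(7, 15): e=[-15,54,45] → ·
    (4,7)@(9, 15): e=[-9,66,27] → ·
  covered (10 px):
    · · · · · · · ·
    · · · · · · · ·
    · · · · · · · ·
    · · · · # · · ·
    · · · # # · · ·
    · · # # # # · ·
    · · · # # # · ·
    · · · · · · · ·
T2:
  2·area = 20
  edge (2, 12)→(0, 10): d=(-2,-2) top-left  bias=+0
  edge (0, 10)→(4, 4): d=(4,-6) top-left  bias=+0
  edge (4, 4)→(2, 12): d=(-2,8) right/bottom  bias=-1
    (1,3)@(3, 7): e=[12,6,2] → #
    (2,3)@(5, 7): e=[16,18,-14] → ·
    (0,4)@(1, 9): e=[4,2,14] → #
    (1,4)@(3, 9): e=[8,14,-2] → ·
    (0,5)@(1, 11): e=[0,10,10] → #  [on edge]
    (1,5)@(3, 11): e=[4,22,-6] → ·
    (0,6)@(1, 13): e=[-4,18,6] → ·
    (1,6)@(3, 13): e=[0,30,-10] → ·  [on edge]
    (2,7)@(5, 15): e=[0,50,-30] → ·  [on edge]
  covered (3 px):
    · · · · · · · ·
    · · · · · · · ·
    · · · · · · · ·
    · # · · · · · ·
    # · · · · · · ·
    # · · · · · · ·
    · · · · · · · ·
    · · · · · · · ·
T3:
  2·area = 64  (B↔C swapped to make it positive)
  edge (2, 16)→(0, 12): d=(-2,-4) top-left  bias=+0
  edge (0, 12)→(10, 0): d=(10,-12) top-left  bias=+0
  edge (10, 0)→(2, 16): d=(-8,16) right/bottom  bias=-1
    (3,2)@(7, 5): e=[42,14,8] → #
    (4,2)@(9, 5): e=[50,38,-24] → ·
    (2,3)@(5, 7): e=[30,10,24] → #
    (3,3)@(7, 7): e=[38,34,-8] → ·
    (1,4)@(3, 9): e=[18,6,40] → #
    (3,4)@(7, 9): e=[34,54,-24] → ·
    (0,5)@(1, 11): e=[6,2,56] → #
    (2,5)@(5, 11): e=[22,50,-8] → ·
    (0,6)@(1, 13): e=[2,22,40] → #
    (2,6)@(5, 13): e=[18,70,-24] → ·
    (0,7)@(1, 15): e=[-2,42,24] → ·
    (1,7)@(3, 15): e=[6,66,-8] → ·
  covered (8 px):
    · · · · · · · ·
    · · · · · · · ·
    · · · # · · · ·
    · · # · · · · ·
    · # # · · · · ·
    # # · · · · · ·
    # # · · · · · ·
    · · · · · · · ·

Answer: 25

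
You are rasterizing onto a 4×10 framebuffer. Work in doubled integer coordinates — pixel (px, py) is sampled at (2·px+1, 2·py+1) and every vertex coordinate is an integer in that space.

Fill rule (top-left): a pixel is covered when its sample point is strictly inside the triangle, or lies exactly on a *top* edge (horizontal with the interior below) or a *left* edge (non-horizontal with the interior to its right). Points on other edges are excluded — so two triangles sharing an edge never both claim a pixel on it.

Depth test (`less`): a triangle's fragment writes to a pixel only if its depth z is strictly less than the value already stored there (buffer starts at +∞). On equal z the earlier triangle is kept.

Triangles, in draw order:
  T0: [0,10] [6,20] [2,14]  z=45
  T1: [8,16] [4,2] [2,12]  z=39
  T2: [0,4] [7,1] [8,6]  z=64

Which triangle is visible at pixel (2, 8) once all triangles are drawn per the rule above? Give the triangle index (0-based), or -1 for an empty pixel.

T0:
  2·area = 4
  edge (0, 10)→(6, 20): d=(6,10) right/bottom  bias=-1
  edge (6, 20)→(2, 14): d=(-4,-6) top-left  bias=+0
  edge (2, 14)→(0, 10): d=(-2,-4) top-left  bias=+0
    (1,7)@(3, 15): e=[0,2,2] → ·  [on edge]
  covered (0 px):
    · · · ·
    · · · ·
    · · · ·
    · · · ·
    · · · ·
    · · · ·
    · · · ·
    · · · ·
    · · · ·
    · · · ·
T1:
  2·area = 68  (B↔C swapped to make it positive)
  edge (8, 16)→(2, 12): d=(-6,-4) top-left  bias=+0
  edge (2, 12)→(4, 2): d=(2,-10) top-left  bias=+0
  edge (4, 2)→(8, 16): d=(4,14) right/bottom  bias=-1
    (1,3)@(3, 7): e=[34,0,34] → #  [on edge]
    (2,3)@(5, 7): e=[42,20,6] → #
    (3,3)@(7, 7): e=[50,40,-22] → ·
    (1,4)@(3, 9): e=[22,4,42] → #
    (3,4)@(7, 9): e=[38,44,-14] → ·
    (1,5)@(3, 11): e=[10,8,50] → #
    (3,5)@(7, 11): e=[26,48,-6] → ·
    (1,6)@(3, 13): e=[-2,12,58] → ·
    (2,6)@(5, 13): e=[6,32,30] → #
    (3,6)@(7, 13): e=[14,52,2] → #
    (2,7)@(5, 15): e=[-6,36,38] → ·
    (3,7)@(7, 15): e=[2,56,10] → #
    (0,8)@(1, 17): e=[-34,0,102] → ·  [on edge]
  covered (9 px):
    · · · ·
    · · · ·
    · · · ·
    · # # ·
    · # # ·
    · # # ·
    · · # #
    · · · #
    · · · ·
    · · · ·
T2:
  2·area = 38
  edge (0, 4)→(7, 1): d=(7,-3) top-left  bias=+0
  edge (7, 1)→(8, 6): d=(1,5) right/bottom  bias=-1
  edge (8, 6)→(0, 4): d=(-8,-2) top-left  bias=+0
    (3,0)@(7, 1): e=[0,0,38] → ·  [on edge]
    (1,1)@(3, 3): e=[2,22,14] → #
    (2,1)@(5, 3): e=[8,12,18] → #
    (3,1)@(7, 3): e=[14,2,22] → #
    (1,2)@(3, 5): e=[16,24,-2] → ·
    (2,2)@(5, 5): e=[22,14,2] → #
    (2,3)@(5, 7): e=[36,16,-14] → ·
    (3,3)@(7, 7): e=[42,6,-10] → ·
  covered (5 px):
    · · · ·
    · # # #
    · · # #
    · · · ·
    · · · ·
    · · · ·
    · · · ·
    · · · ·
    · · · ·
    · · · ·

Z-buffer (winner per pixel, '.' = empty):
  . . . .
  . 2 2 2
  . . 2 2
  . 1 1 .
  . 1 1 .
  . 1 1 .
  . . 1 1
  . . . 1
  . . . .
  . . . .

Answer: -1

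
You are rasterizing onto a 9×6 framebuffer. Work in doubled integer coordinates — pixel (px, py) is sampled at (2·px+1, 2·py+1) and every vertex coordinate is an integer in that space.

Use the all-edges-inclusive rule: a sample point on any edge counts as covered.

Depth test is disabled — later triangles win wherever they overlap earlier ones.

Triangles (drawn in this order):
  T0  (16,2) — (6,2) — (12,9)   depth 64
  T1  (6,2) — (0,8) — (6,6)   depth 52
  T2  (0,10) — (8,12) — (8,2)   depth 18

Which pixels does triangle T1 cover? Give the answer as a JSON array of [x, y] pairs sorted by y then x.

T0:
  2·area = 70  (B↔C swapped to make it positive)
  edge (16, 2)→(12, 9): d=(-4,7) inclusive
  edge (12, 9)→(6, 2): d=(-6,-7) inclusive
  edge (6, 2)→(16, 2): d=(10,0) inclusive
    (3,1)@(7, 3): e=[59,1,10] → █
    (4,1)@(9, 3): e=[45,15,10] → █
    (5,1)@(11, 3): e=[31,29,10] → █
    (6,1)@(13, 3): e=[17,43,10] → █
    (7,1)@(15, 3): e=[3,57,10] → █
    (8,1)@(17, 3): e=[-11,71,10] → ·
    (3,2)@(7, 5): e=[51,-11,30] → ·
    (4,2)@(9, 5): e=[37,3,30] → █
    (7,2)@(15, 5): e=[-5,45,30] → ·
    (4,3)@(9, 7): e=[29,-9,50] → ·
    (5,3)@(11, 7): e=[15,5,50] → █
    (7,3)@(15, 7): e=[-13,33,50] → ·
  covered (10 px):
    · · · · · · · · ·
    · · · █ █ █ █ █ ·
    · · · · █ █ █ · ·
    · · · · · █ █ · ·
    · · · · · · · · ·
    · · · · · · · · ·
T1:
  2·area = 24  (B↔C swapped to make it positive)
  edge (6, 2)→(6, 6): d=(0,4) inclusive
  edge (6, 6)→(0, 8): d=(-6,2) inclusive
  edge (0, 8)→(6, 2): d=(6,-6) inclusive
    (3,0)@(7, 1): e=[-4,28,0] → ·  [on edge]
    (2,1)@(5, 3): e=[4,20,0] → █  [on edge]
    (3,1)@(7, 3): e=[-4,16,12] → ·
    (7,1)@(15, 3): e=[-36,0,60] → ·  [on edge]
    (1,2)@(3, 5): e=[12,12,0] → █  [on edge]
    (3,2)@(7, 5): e=[-4,4,24] → ·
    (4,2)@(9, 5): e=[-12,0,36] → ·  [on edge]
    (0,3)@(1, 7): e=[20,4,0] → █  [on edge]
    (1,3)@(3, 7): e=[12,0,12] → █  [on edge]
    (2,3)@(5, 7): e=[4,-4,24] → ·
    (0,4)@(1, 9): e=[20,-8,12] → ·
    (1,4)@(3, 9): e=[12,-12,24] → ·
  covered (5 px):
    · · · · · · · · ·
    · · █ · · · · · ·
    · █ █ · · · · · ·
    █ █ · · · · · · ·
    · · · · · · · · ·
    · · · · · · · · ·
T2:
  2·area = 80  (B↔C swapped to make it positive)
  edge (0, 10)→(8, 2): d=(8,-8) inclusive
  edge (8, 2)→(8, 12): d=(0,10) inclusive
  edge (8, 12)→(0, 10): d=(-8,-2) inclusive
    (4,0)@(9, 1): e=[0,-10,90] → ·  [on edge]
    (3,1)@(7, 3): e=[0,10,70] → █  [on edge]
    (4,1)@(9, 3): e=[16,-10,74] → ·
    (2,2)@(5, 5): e=[0,30,50] → █  [on edge]
    (4,2)@(9, 5): e=[32,-10,58] → ·
    (1,3)@(3, 7): e=[0,50,30] → █  [on edge]
    (4,3)@(9, 7): e=[48,-10,42] → ·
    (0,4)@(1, 9): e=[0,70,10] → █  [on edge]
    (4,4)@(9, 9): e=[64,-10,26] → ·
    (0,5)@(1, 11): e=[16,70,-6] → ·
    (1,5)@(3, 11): e=[32,50,-2] → ·
    (2,5)@(5, 11): e=[48,30,2] → █
  covered (12 px):
    · · · · · · · · ·
    · · · █ · · · · ·
    · · █ █ · · · · ·
    · █ █ █ · · · · ·
    █ █ █ █ · · · · ·
    · · █ █ · · · · ·

Answer: [[2,1],[1,2],[2,2],[0,3],[1,3]]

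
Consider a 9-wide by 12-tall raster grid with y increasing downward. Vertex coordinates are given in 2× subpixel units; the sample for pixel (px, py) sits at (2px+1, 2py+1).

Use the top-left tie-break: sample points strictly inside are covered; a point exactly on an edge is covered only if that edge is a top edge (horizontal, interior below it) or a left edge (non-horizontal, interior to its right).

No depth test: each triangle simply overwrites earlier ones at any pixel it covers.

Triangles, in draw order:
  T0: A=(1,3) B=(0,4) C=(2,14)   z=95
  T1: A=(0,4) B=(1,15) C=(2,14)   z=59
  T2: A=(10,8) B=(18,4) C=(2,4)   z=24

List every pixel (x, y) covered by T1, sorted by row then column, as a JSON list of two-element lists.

T0:
  2·area = 12  (B↔C swapped to make it positive)
  edge (1, 3)→(2, 14): d=(1,11) right/bottom  bias=-1
  edge (2, 14)→(0, 4): d=(-2,-10) top-left  bias=+0
  edge (0, 4)→(1, 3): d=(1,-1) top-left  bias=+0
    (1,0)@(3, 1): e=[-24,36,0] → ·  [on edge]
    (0,1)@(1, 3): e=[0,12,0] → ·  [on edge]
    (0,2)@(1, 5): e=[2,8,2] → #
    (1,2)@(3, 5): e=[-20,28,4] → ·
    (0,3)@(1, 7): e=[4,4,4] → #
    (1,3)@(3, 7): e=[-18,24,6] → ·
    (0,4)@(1, 9): e=[6,0,6] → #  [on edge]
    (1,4)@(3, 9): e=[-16,20,8] → ·
    (0,5)@(1, 11): e=[8,-4,8] → ·
    (1,9)@(3, 19): e=[-6,0,18] → ·  [on edge]
  covered (3 px):
    · · · · · · · · ·
    · · · · · · · · ·
    # · · · · · · · ·
    # · · · · · · · ·
    # · · · · · · · ·
    · · · · · · · · ·
    · · · · · · · · ·
    · · · · · · · · ·
    · · · · · · · · ·
    · · · · · · · · ·
    · · · · · · · · ·
    · · · · · · · · ·
T1:
  2·area = 12  (B↔C swapped to make it positive)
  edge (0, 4)→(2, 14): d=(2,10) right/bottom  bias=-1
  edge (2, 14)→(1, 15): d=(-1,1) right/bottom  bias=-1
  edge (1, 15)→(0, 4): d=(-1,-11) top-left  bias=+0
    (7,0)@(15, 1): e=[-156,0,168] → ·  [on edge]
    (6,1)@(13, 3): e=[-132,0,144] → ·  [on edge]
    (5,2)@(11, 5): e=[-108,0,120] → ·  [on edge]
    (4,3)@(9, 7): e=[-84,0,96] → ·  [on edge]
    (0,4)@(1, 9): e=[0,6,6] → ·  [on edge]
    (3,4)@(7, 9): e=[-60,0,72] → ·  [on edge]
    (0,5)@(1, 11): e=[4,4,4] → #
    (1,5)@(3, 11): e=[-16,2,26] → ·
    (2,5)@(5, 11): e=[-36,0,48] → ·  [on edge]
    (0,6)@(1, 13): e=[8,2,2] → #
    (1,6)@(3, 13): e=[-12,0,24] → ·  [on edge]
    (0,7)@(1, 15): e=[12,0,0] → ·  [on edge]
    (1,9)@(3, 19): e=[0,-6,18] → ·  [on edge]
  covered (2 px):
    · · · · · · · · ·
    · · · · · · · · ·
    · · · · · · · · ·
    · · · · · · · · ·
    · · · · · · · · ·
    # · · · · · · · ·
    # · · · · · · · ·
    · · · · · · · · ·
    · · · · · · · · ·
    · · · · · · · · ·
    · · · · · · · · ·
    · · · · · · · · ·
T2:
  2·area = 64  (B↔C swapped to make it positive)
  edge (10, 8)→(2, 4): d=(-8,-4) top-left  bias=+0
  edge (2, 4)→(18, 4): d=(16,0) top-left  bias=+0
  edge (18, 4)→(10, 8): d=(-8,4) right/bottom  bias=-1
    (2,2)@(5, 5): e=[4,16,44] → #
    (3,2)@(7, 5): e=[12,16,36] → #
    (4,2)@(9, 5): e=[20,16,28] → #
    (5,2)@(11, 5): e=[28,16,20] → #
    (6,2)@(13, 5): e=[36,16,12] → #
    (7,2)@(15, 5): e=[44,16,4] → #
    (8,2)@(17, 5): e=[52,16,-4] → ·
    (2,3)@(5, 7): e=[-12,48,28] → ·
    (3,3)@(7, 7): e=[-4,48,20] → ·
    (4,3)@(9, 7): e=[4,48,12] → #
    (6,3)@(13, 7): e=[20,48,-4] → ·
    (7,3)@(15, 7): e=[28,48,-12] → ·
  covered (8 px):
    · · · · · · · · ·
    · · · · · · · · ·
    · · # # # # # # ·
    · · · · # # · · ·
    · · · · · · · · ·
    · · · · · · · · ·
    · · · · · · · · ·
    · · · · · · · · ·
    · · · · · · · · ·
    · · · · · · · · ·
    · · · · · · · · ·
    · · · · · · · · ·

Answer: [[0,5],[0,6]]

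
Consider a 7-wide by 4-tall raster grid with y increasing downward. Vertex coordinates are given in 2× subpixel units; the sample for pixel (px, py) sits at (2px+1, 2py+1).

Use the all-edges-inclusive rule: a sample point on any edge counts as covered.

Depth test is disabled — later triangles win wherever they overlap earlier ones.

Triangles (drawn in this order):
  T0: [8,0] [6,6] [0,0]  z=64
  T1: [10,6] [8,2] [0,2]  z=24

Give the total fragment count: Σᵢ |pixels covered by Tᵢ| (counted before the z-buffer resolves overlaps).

T0:
  2·area = 48
  edge (8, 0)→(6, 6): d=(-2,6) inclusive
  edge (6, 6)→(0, 0): d=(-6,-6) inclusive
  edge (0, 0)→(8, 0): d=(8,0) inclusive
    (0,0)@(1, 1): e=[40,0,8] → #  [on edge]
    (1,0)@(3, 1): e=[28,12,8] → #
    (2,0)@(5, 1): e=[16,24,8] → #
    (3,0)@(7, 1): e=[4,36,8] → #
    (4,0)@(9, 1): e=[-8,48,8] → ·
    (0,1)@(1, 3): e=[36,-12,24] → ·
    (1,1)@(3, 3): e=[24,0,24] → #  [on edge]
    (3,1)@(7, 3): e=[0,24,24] → #  [on edge]
    (4,1)@(9, 3): e=[-12,36,24] → ·
    (1,2)@(3, 5): e=[20,-12,40] → ·
    (2,2)@(5, 5): e=[8,0,40] → #  [on edge]
    (3,2)@(7, 5): e=[-4,12,40] → ·
    (3,3)@(7, 7): e=[-8,0,56] → ·  [on edge]
  covered (8 px):
    # # # # · · ·
    · # # # · · ·
    · · # · · · ·
    · · · · · · ·
T1:
  2·area = 32  (B↔C swapped to make it positive)
  edge (10, 6)→(0, 2): d=(-10,-4) inclusive
  edge (0, 2)→(8, 2): d=(8,0) inclusive
  edge (8, 2)→(10, 6): d=(2,4) inclusive
    (1,1)@(3, 3): e=[2,8,22] → #
    (2,1)@(5, 3): e=[10,8,14] → #
    (3,1)@(7, 3): e=[18,8,6] → #
    (4,1)@(9, 3): e=[26,8,-2] → ·
    (1,2)@(3, 5): e=[-18,24,26] → ·
    (2,2)@(5, 5): e=[-10,24,18] → ·
    (3,2)@(7, 5): e=[-2,24,10] → ·
    (4,2)@(9, 5): e=[6,24,2] → #
    (5,2)@(11, 5): e=[14,24,-6] → ·
    (4,3)@(9, 7): e=[-14,40,6] → ·
  covered (4 px):
    · · · · · · ·
    · # # # · · ·
    · · · · # · ·
    · · · · · · ·

Final: 12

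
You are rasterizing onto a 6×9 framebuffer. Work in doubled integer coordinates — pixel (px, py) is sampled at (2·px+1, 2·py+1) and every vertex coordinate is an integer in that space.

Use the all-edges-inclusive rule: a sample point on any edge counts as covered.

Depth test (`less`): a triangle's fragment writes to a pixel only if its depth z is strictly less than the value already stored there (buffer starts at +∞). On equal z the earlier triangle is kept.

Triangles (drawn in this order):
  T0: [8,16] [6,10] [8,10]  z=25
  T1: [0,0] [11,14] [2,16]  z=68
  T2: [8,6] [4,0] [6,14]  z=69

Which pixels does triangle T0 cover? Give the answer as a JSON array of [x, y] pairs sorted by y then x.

T0:
  2·area = 12
  edge (8, 16)→(6, 10): d=(-2,-6) inclusive
  edge (6, 10)→(8, 10): d=(2,0) inclusive
  edge (8, 10)→(8, 16): d=(0,6) inclusive
    (1,0)@(3, 1): e=[0,-18,30] → ·  [on edge]
    (2,3)@(5, 7): e=[0,-6,18] → ·  [on edge]
    (3,5)@(7, 11): e=[4,2,6] → #
    (4,5)@(9, 11): e=[16,2,-6] → ·
    (3,6)@(7, 13): e=[0,6,6] → #  [on edge]
    (4,6)@(9, 13): e=[12,6,-6] → ·
    (3,7)@(7, 15): e=[-4,10,6] → ·
  covered (2 px):
    · · · · · ·
    · · · · · ·
    · · · · · ·
    · · · · · ·
    · · · · · ·
    · · · # · ·
    · · · # · ·
    · · · · · ·
    · · · · · ·
T1:
  2·area = 148
  edge (0, 0)→(11, 14): d=(11,14) inclusive
  edge (11, 14)→(2, 16): d=(-9,2) inclusive
  edge (2, 16)→(0, 0): d=(-2,-16) inclusive
    (0,1)@(1, 3): e=[19,119,10] → #
    (1,1)@(3, 3): e=[-9,115,42] → ·
    (0,2)@(1, 5): e=[41,101,6] → #
    (1,2)@(3, 5): e=[13,97,38] → #
    (2,2)@(5, 5): e=[-15,93,70] → ·
    (0,3)@(1, 7): e=[63,83,2] → #
    (2,3)@(5, 7): e=[7,75,66] → #
    (3,3)@(7, 7): e=[-21,71,98] → ·
    (0,4)@(1, 9): e=[85,65,-2] → ·
    (1,4)@(3, 9): e=[57,61,30] → #
    (3,4)@(7, 9): e=[1,53,94] → #
    (4,4)@(9, 9): e=[-27,49,126] → ·
  covered (18 px):
    · · · · · ·
    # · · · · ·
    # # · · · ·
    # # # · · ·
    · # # # · ·
    · # # # · ·
    · # # # # ·
    · # # · · ·
    · · · · · ·
T2:
  2·area = 44  (B↔C swapped to make it positive)
  edge (8, 6)→(6, 14): d=(-2,8) inclusive
  edge (6, 14)→(4, 0): d=(-2,-14) inclusive
  edge (4, 0)→(8, 6): d=(4,6) inclusive
    (2,1)@(5, 3): e=[30,8,6] → #
    (3,1)@(7, 3): e=[14,36,-6] → ·
    (2,2)@(5, 5): e=[26,4,14] → #
    (3,2)@(7, 5): e=[10,32,2] → #
    (4,2)@(9, 5): e=[-6,60,-10] → ·
    (2,3)@(5, 7): e=[22,0,22] → #  [on edge]
    (4,3)@(9, 7): e=[-10,56,-2] → ·
    (2,4)@(5, 9): e=[18,-4,30] → ·
    (3,4)@(7, 9): e=[2,24,18] → #
    (4,4)@(9, 9): e=[-14,52,6] → ·
    (3,5)@(7, 11): e=[-2,20,26] → ·
  covered (6 px):
    · · · · · ·
    · · # · · ·
    · · # # · ·
    · · # # · ·
    · · · # · ·
    · · · · · ·
    · · · · · ·
    · · · · · ·
    · · · · · ·

Answer: [[3,5],[3,6]]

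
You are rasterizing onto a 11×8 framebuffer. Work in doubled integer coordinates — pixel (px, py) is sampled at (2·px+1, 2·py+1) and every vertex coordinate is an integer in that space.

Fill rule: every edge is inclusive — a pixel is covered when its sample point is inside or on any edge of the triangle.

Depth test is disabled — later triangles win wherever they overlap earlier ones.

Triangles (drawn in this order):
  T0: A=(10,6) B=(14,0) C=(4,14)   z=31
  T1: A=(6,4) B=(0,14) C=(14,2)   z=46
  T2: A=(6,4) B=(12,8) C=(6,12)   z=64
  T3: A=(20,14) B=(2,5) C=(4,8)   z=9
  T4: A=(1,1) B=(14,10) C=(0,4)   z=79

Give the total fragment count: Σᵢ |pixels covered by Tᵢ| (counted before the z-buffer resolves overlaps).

T0:
  2·area = 4  (B↔C swapped to make it positive)
  edge (10, 6)→(4, 14): d=(-6,8) inclusive
  edge (4, 14)→(14, 0): d=(10,-14) inclusive
  edge (14, 0)→(10, 6): d=(-4,6) inclusive
    (4,3)@(9, 7): e=[2,0,2] → X  [on edge]
    (5,3)@(11, 7): e=[-14,28,-10] → .
    (4,4)@(9, 9): e=[-10,20,-6] → .
  covered (1 px):
    . . . . . . . . . . .
    . . . . . . . . . . .
    . . . . . . . . . . .
    . . . . X . . . . . .
    . . . . . . . . . . .
    . . . . . . . . . . .
    . . . . . . . . . . .
    . . . . . . . . . . .
T1:
  2·area = 68  (B↔C swapped to make it positive)
  edge (6, 4)→(14, 2): d=(8,-2) inclusive
  edge (14, 2)→(0, 14): d=(-14,12) inclusive
  edge (0, 14)→(6, 4): d=(6,-10) inclusive
    (5,1)@(11, 3): e=[2,22,44] → X
    (6,1)@(13, 3): e=[6,-2,64] → .
    (3,2)@(7, 5): e=[10,42,16] → X
    (4,2)@(9, 5): e=[14,18,36] → X
    (5,2)@(11, 5): e=[18,-6,56] → .
    (2,3)@(5, 7): e=[22,38,8] → X
    (4,3)@(9, 7): e=[30,-10,48] → .
    (1,4)@(3, 9): e=[34,34,0] → X  [on edge]
    (3,4)@(7, 9): e=[42,-14,40] → .
    (1,5)@(3, 11): e=[50,6,12] → X
    (2,5)@(5, 11): e=[54,-18,32] → .
    (0,6)@(1, 13): e=[62,2,4] → X
  covered (9 px):
    . . . . . . . . . . .
    . . . . . X . . . . .
    . . . X X . . . . . .
    . . X X . . . . . . .
    . X X . . . . . . . .
    . X . . . . . . . . .
    X . . . . . . . . . .
    . . . . . . . . . . .
T2:
  2·area = 48
  edge (6, 4)→(12, 8): d=(6,4) inclusive
  edge (12, 8)→(6, 12): d=(-6,4) inclusive
  edge (6, 12)→(6, 4): d=(0,-8) inclusive
    (3,2)@(7, 5): e=[2,38,8] → X
    (4,2)@(9, 5): e=[-6,30,24] → .
    (3,3)@(7, 7): e=[14,26,8] → X
    (4,3)@(9, 7): e=[6,18,24] → X
    (5,3)@(11, 7): e=[-2,10,40] → .
    (3,4)@(7, 9): e=[26,14,8] → X
    (5,4)@(11, 9): e=[10,-2,40] → .
    (3,5)@(7, 11): e=[38,2,8] → X
    (4,5)@(9, 11): e=[30,-6,24] → .
    (3,6)@(7, 13): e=[50,-10,8] → .
  covered (6 px):
    . . . . . . . . . . .
    . . . . . . . . . . .
    . . . X . . . . . . .
    . . . X X . . . . . .
    . . . X X . . . . . .
    . . . X . . . . . . .
    . . . . . . . . . . .
    . . . . . . . . . . .
T3:
  2·area = 36  (B↔C swapped to make it positive)
  edge (20, 14)→(4, 8): d=(-16,-6) inclusive
  edge (4, 8)→(2, 5): d=(-2,-3) inclusive
  edge (2, 5)→(20, 14): d=(18,9) inclusive
    (2,3)@(5, 7): e=[22,5,9] → X
    (3,3)@(7, 7): e=[34,11,-9] → .
    (2,4)@(5, 9): e=[-10,1,45] → .
    (3,4)@(7, 9): e=[2,7,27] → X
    (4,4)@(9, 9): e=[14,13,9] → X
    (5,4)@(11, 9): e=[26,19,-9] → .
    (3,5)@(7, 11): e=[-30,3,63] → .
    (4,5)@(9, 11): e=[-18,9,45] → .
    (6,5)@(13, 11): e=[6,21,9] → X
    (7,5)@(15, 11): e=[18,27,-9] → .
    (6,6)@(13, 13): e=[-26,17,45] → .
  covered (4 px):
    . . . . . . . . . . .
    . . . . . . . . . . .
    . . . . . . . . . . .
    . . X . . . . . . . .
    . . . X X . . . . . .
    . . . . . . X . . . .
    . . . . . . . . . . .
    . . . . . . . . . . .
T4:
  2·area = 48
  edge (1, 1)→(14, 10): d=(13,9) inclusive
  edge (14, 10)→(0, 4): d=(-14,-6) inclusive
  edge (0, 4)→(1, 1): d=(1,-3) inclusive
    (0,0)@(1, 1): e=[0,48,0] → X  [on edge]
    (1,0)@(3, 1): e=[-18,60,6] → .
    (0,1)@(1, 3): e=[26,20,2] → X
    (1,1)@(3, 3): e=[8,32,8] → X
    (2,1)@(5, 3): e=[-10,44,14] → .
    (0,2)@(1, 5): e=[52,-8,4] → .
    (1,2)@(3, 5): e=[34,4,10] → X
    (2,2)@(5, 5): e=[16,16,16] → X
    (3,2)@(7, 5): e=[-2,28,22] → .
    (1,3)@(3, 7): e=[60,-24,12] → .
    (2,3)@(5, 7): e=[42,-12,18] → .
    (3,3)@(7, 7): e=[24,0,24] → X  [on edge]
    (10,6)@(21, 13): e=[-24,0,72] → .  [on edge]
  covered (7 px):
    X . . . . . . . . . .
    X X . . . . . . . . .
    . X X . . . . . . . .
    . . . X X . . . . . .
    . . . . . . . . . . .
    . . . . . . . . . . .
    . . . . . . . . . . .
    . . . . . . . . . . .

Answer: 27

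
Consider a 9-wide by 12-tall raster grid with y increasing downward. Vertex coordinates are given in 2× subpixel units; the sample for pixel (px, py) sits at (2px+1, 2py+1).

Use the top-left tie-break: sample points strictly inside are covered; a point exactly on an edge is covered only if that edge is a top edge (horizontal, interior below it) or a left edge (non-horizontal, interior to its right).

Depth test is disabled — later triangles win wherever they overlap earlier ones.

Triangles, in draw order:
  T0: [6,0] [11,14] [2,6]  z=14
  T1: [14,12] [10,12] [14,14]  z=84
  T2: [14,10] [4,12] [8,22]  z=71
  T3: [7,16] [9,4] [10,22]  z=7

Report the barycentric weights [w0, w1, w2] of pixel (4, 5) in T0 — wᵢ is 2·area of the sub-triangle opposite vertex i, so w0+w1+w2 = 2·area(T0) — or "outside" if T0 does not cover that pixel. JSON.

T0:
  2·area = 86
  edge (6, 0)→(11, 14): d=(5,14) right/bottom  bias=-1
  edge (11, 14)→(2, 6): d=(-9,-8) top-left  bias=+0
  edge (2, 6)→(6, 0): d=(4,-6) top-left  bias=+0
    (2,1)@(5, 3): e=[29,51,6] → X
    (3,1)@(7, 3): e=[1,67,18] → X
    (4,1)@(9, 3): e=[-27,83,30] → .
    (1,2)@(3, 5): e=[67,17,2] → X
    (4,2)@(9, 5): e=[-17,65,38] → .
    (1,3)@(3, 7): e=[77,-1,10] → .
    (2,3)@(5, 7): e=[49,15,22] → X
    (4,3)@(9, 7): e=[-7,47,46] → .
    (2,4)@(5, 9): e=[59,-3,30] → .
    (3,4)@(7, 9): e=[31,13,42] → X
    (4,4)@(9, 9): e=[3,29,54] → X
    (5,4)@(11, 9): e=[-25,45,66] → .
  covered (10 px):
    . . . . . . . . .
    . . X X . . . . .
    . X X X . . . . .
    . . X X . . . . .
    . . . X X . . . .
    . . . . X . . . .
    . . . . . . . . .
    . . . . . . . . .
    . . . . . . . . .
    . . . . . . . . .
    . . . . . . . . .
    . . . . . . . . .
T1:
  2·area = 8  (B↔C swapped to make it positive)
  edge (14, 12)→(14, 14): d=(0,2) right/bottom  bias=-1
  edge (14, 14)→(10, 12): d=(-4,-2) top-left  bias=+0
  edge (10, 12)→(14, 12): d=(4,0) top-left  bias=+0
    (6,6)@(13, 13): e=[2,2,4] → X
    (7,6)@(15, 13): e=[-2,6,4] → .
    (6,7)@(13, 15): e=[2,-6,12] → .
  covered (1 px):
    . . . . . . . . .
    . . . . . . . . .
    . . . . . . . . .
    . . . . . . . . .
    . . . . . . . . .
    . . . . . . . . .
    . . . . . . X . .
    . . . . . . . . .
    . . . . . . . . .
    . . . . . . . . .
    . . . . . . . . .
    . . . . . . . . .
T2:
  2·area = 108  (B↔C swapped to make it positive)
  edge (14, 10)→(8, 22): d=(-6,12) right/bottom  bias=-1
  edge (8, 22)→(4, 12): d=(-4,-10) top-left  bias=+0
  edge (4, 12)→(14, 10): d=(10,-2) top-left  bias=+0
    (4,5)@(9, 11): e=[54,54,0] → X  [on edge]
    (5,5)@(11, 11): e=[30,74,4] → X
    (6,5)@(13, 11): e=[6,94,8] → X
    (7,5)@(15, 11): e=[-18,114,12] → .
    (2,6)@(5, 13): e=[90,6,12] → X
    (3,6)@(7, 13): e=[66,26,16] → X
    (6,6)@(13, 13): e=[-6,86,28] → .
    (2,7)@(5, 15): e=[78,-2,32] → .
    (3,7)@(7, 15): e=[54,18,36] → X
    (6,7)@(13, 15): e=[-18,78,48] → .
    (3,8)@(7, 17): e=[42,10,56] → X
    (5,8)@(11, 17): e=[-6,50,64] → .
  covered (14 px):
    . . . . . . . . .
    . . . . . . . . .
    . . . . . . . . .
    . . . . . . . . .
    . . . . . . . . .
    . . . . X X X . .
    . . X X X X . . .
    . . . X X X . . .
    . . . X X . . . .
    . . . X X . . . .
    . . . . . . . . .
    . . . . . . . . .
T3:
  2·area = 48
  edge (7, 16)→(9, 4): d=(2,-12) top-left  bias=+0
  edge (9, 4)→(10, 22): d=(1,18) right/bottom  bias=-1
  edge (10, 22)→(7, 16): d=(-3,-6) top-left  bias=+0
    (4,2)@(9, 5): e=[2,1,45] → X
    (5,2)@(11, 5): e=[26,-35,57] → .
    (4,3)@(9, 7): e=[6,3,39] → X
    (5,3)@(11, 7): e=[30,-33,51] → .
    (4,4)@(9, 9): e=[10,5,33] → X
    (5,4)@(11, 9): e=[34,-31,45] → .
    (4,5)@(9, 11): e=[14,7,27] → X
    (5,5)@(11, 11): e=[38,-29,39] → .
    (4,6)@(9, 13): e=[18,9,21] → X
    (5,6)@(11, 13): e=[42,-27,33] → .
    (4,7)@(9, 15): e=[22,11,15] → X
    (5,7)@(11, 15): e=[46,-25,27] → .
  covered (8 px):
    . . . . . . . . .
    . . . . . . . . .
    . . . . X . . . .
    . . . . X . . . .
    . . . . X . . . .
    . . . . X . . . .
    . . . . X . . . .
    . . . . X . . . .
    . . . . X . . . .
    . . . . X . . . .
    . . . . . . . . .
    . . . . . . . . .

Result: [11,62,13]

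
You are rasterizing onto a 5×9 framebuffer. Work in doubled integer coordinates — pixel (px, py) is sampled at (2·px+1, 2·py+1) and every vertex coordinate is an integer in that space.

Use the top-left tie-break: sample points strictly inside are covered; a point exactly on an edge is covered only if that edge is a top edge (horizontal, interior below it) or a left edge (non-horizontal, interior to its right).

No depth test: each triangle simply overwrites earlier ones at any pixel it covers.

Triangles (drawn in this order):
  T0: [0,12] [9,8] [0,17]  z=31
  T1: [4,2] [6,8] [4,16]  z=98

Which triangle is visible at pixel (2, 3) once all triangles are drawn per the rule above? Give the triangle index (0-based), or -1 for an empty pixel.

T0:
  2·area = 45
  edge (0, 12)→(9, 8): d=(9,-4) top-left  bias=+0
  edge (9, 8)→(0, 17): d=(-9,9) right/bottom  bias=-1
  edge (0, 17)→(0, 12): d=(0,-5) top-left  bias=+0
    (3,4)@(7, 9): e=[1,9,35] → X
    (4,4)@(9, 9): e=[9,-9,45] → .
    (1,5)@(3, 11): e=[3,27,15] → X
    (2,5)@(5, 11): e=[11,9,25] → X
    (3,5)@(7, 11): e=[19,-9,35] → .
    (0,6)@(1, 13): e=[13,27,5] → X
    (2,6)@(5, 13): e=[29,-9,25] → .
    (0,7)@(1, 15): e=[31,9,5] → X
    (1,7)@(3, 15): e=[39,-9,15] → .
    (0,8)@(1, 17): e=[49,-9,5] → .
  covered (6 px):
    . . . . .
    . . . . .
    . . . . .
    . . . . .
    . . . X .
    . X X . .
    X X . . .
    X . . . .
    . . . . .
T1:
  2·area = 28
  edge (4, 2)→(6, 8): d=(2,6) right/bottom  bias=-1
  edge (6, 8)→(4, 16): d=(-2,8) right/bottom  bias=-1
  edge (4, 16)→(4, 2): d=(0,-14) top-left  bias=+0
    (2,2)@(5, 5): e=[0,14,14] → .  [on edge]
    (2,3)@(5, 7): e=[4,10,14] → X
    (3,3)@(7, 7): e=[-8,-6,42] → .
    (2,4)@(5, 9): e=[8,6,14] → X
    (3,4)@(7, 9): e=[-4,-10,42] → .
    (2,5)@(5, 11): e=[12,2,14] → X
    (3,5)@(7, 11): e=[0,-14,42] → .  [on edge]
    (2,6)@(5, 13): e=[16,-2,14] → .
    (4,8)@(9, 17): e=[0,-42,70] → .  [on edge]
  covered (3 px):
    . . . . .
    . . . . .
    . . . . .
    . . X . .
    . . X . .
    . . X . .
    . . . . .
    . . . . .
    . . . . .

Z-buffer (winner per pixel, '.' = empty):
  . . . . .
  . . . . .
  . . . . .
  . . 1 . .
  . . 1 0 .
  . 0 1 . .
  0 0 . . .
  0 . . . .
  . . . . .

Result: 1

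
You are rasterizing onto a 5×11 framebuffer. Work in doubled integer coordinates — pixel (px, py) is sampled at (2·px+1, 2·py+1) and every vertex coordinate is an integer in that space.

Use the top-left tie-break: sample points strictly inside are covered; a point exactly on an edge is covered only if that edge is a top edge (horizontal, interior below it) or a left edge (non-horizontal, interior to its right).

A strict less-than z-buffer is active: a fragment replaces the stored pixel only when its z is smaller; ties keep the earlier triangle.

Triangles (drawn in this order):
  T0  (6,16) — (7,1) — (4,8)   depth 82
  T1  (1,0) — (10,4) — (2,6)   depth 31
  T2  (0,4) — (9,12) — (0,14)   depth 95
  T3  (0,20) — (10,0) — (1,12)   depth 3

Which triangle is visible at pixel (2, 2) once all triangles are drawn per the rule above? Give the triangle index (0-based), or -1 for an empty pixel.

T0:
  2·area = 38  (B↔C swapped to make it positive)
  edge (6, 16)→(4, 8): d=(-2,-8) top-left  bias=+0
  edge (4, 8)→(7, 1): d=(3,-7) top-left  bias=+0
  edge (7, 1)→(6, 16): d=(-1,15) right/bottom  bias=-1
    (3,0)@(7, 1): e=[38,0,0] → .  [on edge]
    (2,3)@(5, 7): e=[10,4,24] → X
    (3,3)@(7, 7): e=[26,18,-6] → .
    (2,4)@(5, 9): e=[6,10,22] → X
    (3,4)@(7, 9): e=[22,24,-8] → .
    (2,5)@(5, 11): e=[2,16,20] → X
    (3,5)@(7, 11): e=[18,30,-10] → .
    (2,6)@(5, 13): e=[-2,22,18] → .
    (0,7)@(1, 15): e=[-38,0,76] → .  [on edge]
  covered (3 px):
    . . . . .
    . . . . .
    . . . . .
    . . X . .
    . . X . .
    . . X . .
    . . . . .
    . . . . .
    . . . . .
    . . . . .
    . . . . .
T1:
  2·area = 50
  edge (1, 0)→(10, 4): d=(9,4) right/bottom  bias=-1
  edge (10, 4)→(2, 6): d=(-8,2) right/bottom  bias=-1
  edge (2, 6)→(1, 0): d=(-1,-6) top-left  bias=+0
    (1,0)@(3, 1): e=[1,38,11] → X
    (2,0)@(5, 1): e=[-7,34,23] → .
    (1,1)@(3, 3): e=[19,22,9] → X
    (2,1)@(5, 3): e=[11,18,21] → X
    (3,1)@(7, 3): e=[3,14,33] → X
    (4,1)@(9, 3): e=[-5,10,45] → .
    (1,2)@(3, 5): e=[37,6,7] → X
    (3,2)@(7, 5): e=[21,-2,31] → .
    (1,3)@(3, 7): e=[55,-10,5] → .
    (2,3)@(5, 7): e=[47,-14,17] → .
  covered (6 px):
    . X . . .
    . X X X .
    . X X . .
    . . . . .
    . . . . .
    . . . . .
    . . . . .
    . . . . .
    . . . . .
    . . . . .
    . . . . .
T2:
  2·area = 90
  edge (0, 4)→(9, 12): d=(9,8) right/bottom  bias=-1
  edge (9, 12)→(0, 14): d=(-9,2) right/bottom  bias=-1
  edge (0, 14)→(0, 4): d=(0,-10) top-left  bias=+0
    (0,2)@(1, 5): e=[1,79,10] → X
    (1,2)@(3, 5): e=[-15,75,30] → .
    (0,3)@(1, 7): e=[19,61,10] → X
    (1,3)@(3, 7): e=[3,57,30] → X
    (2,3)@(5, 7): e=[-13,53,50] → .
    (0,4)@(1, 9): e=[37,43,10] → X
    (2,4)@(5, 9): e=[5,35,50] → X
    (3,4)@(7, 9): e=[-11,31,70] → .
    (0,5)@(1, 11): e=[55,25,10] → X
    (3,5)@(7, 11): e=[7,13,70] → X
    (4,5)@(9, 11): e=[-9,9,90] → .
    (0,6)@(1, 13): e=[73,7,10] → X
  covered (12 px):
    . . . . .
    . . . . .
    X . . . .
    X X . . .
    X X X . .
    X X X X .
    X X . . .
    . . . . .
    . . . . .
    . . . . .
    . . . . .
T3:
  2·area = 60  (B↔C swapped to make it positive)
  edge (0, 20)→(1, 12): d=(1,-8) top-left  bias=+0
  edge (1, 12)→(10, 0): d=(9,-12) top-left  bias=+0
  edge (10, 0)→(0, 20): d=(-10,20) right/bottom  bias=-1
    (3,2)@(7, 5): e=[41,9,10] → X
    (4,2)@(9, 5): e=[57,33,-30] → .
    (2,3)@(5, 7): e=[27,3,30] → X
    (3,3)@(7, 7): e=[43,27,-10] → .
    (2,4)@(5, 9): e=[29,21,10] → X
    (3,4)@(7, 9): e=[45,45,-30] → .
    (1,5)@(3, 11): e=[15,15,30] → X
    (2,5)@(5, 11): e=[31,39,-10] → .
    (0,6)@(1, 13): e=[1,9,50] → X
    (2,6)@(5, 13): e=[33,57,-30] → .
    (0,7)@(1, 15): e=[3,27,30] → X
    (1,7)@(3, 15): e=[19,51,-10] → .
  covered (8 px):
    . . . . .
    . . . . .
    . . . X .
    . . X . .
    . . X . .
    . X . . .
    X X . . .
    X . . . .
    X . . . .
    . . . . .
    . . . . .

Z-buffer (winner per pixel, '.' = empty):
  . 1 . . .
  . 1 1 1 .
  2 1 1 3 .
  2 2 3 . .
  2 2 3 . .
  2 3 0 2 .
  3 3 . . .
  3 . . . .
  3 . . . .
  . . . . .
  . . . . .

Answer: 1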